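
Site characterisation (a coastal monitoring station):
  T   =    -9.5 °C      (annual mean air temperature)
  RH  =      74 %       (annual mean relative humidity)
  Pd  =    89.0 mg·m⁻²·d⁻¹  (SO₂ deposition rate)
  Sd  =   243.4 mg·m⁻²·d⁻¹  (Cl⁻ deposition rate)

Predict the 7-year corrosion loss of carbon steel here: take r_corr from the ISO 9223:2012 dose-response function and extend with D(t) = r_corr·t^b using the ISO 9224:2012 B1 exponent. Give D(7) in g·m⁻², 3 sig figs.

D(7) = 619 g·m⁻²

carbon steel: temperature factor f = +0.150·(-19.5) = -2.9250
  SO₂ term: 1.77·89.0^0.52·exp(0.02·74-2.9250) = 4.306
  Sd branch = 0.102·Sd^0.62·e^(0.033·RH+0.04·T) = 24.19 μm/a
  r_corr = 4.306 + 24.19 = 28.5 μm/a
Power-law: D(7) = r_corr · 7^0.523
  D(7) = 28.5 × 7^0.523 = 28.5 × 2.767 = 78.84 μm
  Mass loss = 78.84 μm × 7.85 g/cm³ = 618.9 g·m⁻²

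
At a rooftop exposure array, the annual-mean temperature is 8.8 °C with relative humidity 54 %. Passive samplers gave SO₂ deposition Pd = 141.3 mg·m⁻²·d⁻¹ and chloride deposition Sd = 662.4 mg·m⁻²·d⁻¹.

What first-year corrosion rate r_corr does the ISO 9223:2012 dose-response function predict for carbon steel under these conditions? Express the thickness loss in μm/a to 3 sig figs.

r_corr = 105 μm/a

carbon steel: f(T) = +0.150·(T−10) [T≤10 °C] = -0.1800
  Pd branch = 1.77·Pd^0.52·e^(0.02·RH+f) = 57.14 μm/a
  Sd branch = 0.102·Sd^0.62·e^(0.033·RH+0.04·T) = 48.36 μm/a
  sum: 57.14 + 48.36 → r_corr = 105.5 μm/a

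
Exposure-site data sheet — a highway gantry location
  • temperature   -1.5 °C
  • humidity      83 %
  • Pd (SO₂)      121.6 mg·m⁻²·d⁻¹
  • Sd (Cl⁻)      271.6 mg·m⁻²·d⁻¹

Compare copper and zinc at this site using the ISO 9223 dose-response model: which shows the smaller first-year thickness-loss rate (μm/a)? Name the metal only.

copper

copper: T≤10 °C ⇒ hinge +0.126·(-1.5−10) = -1.4490
  SO₂ term: 0.0053·121.6^0.26·exp(0.059·83-1.4490) = 0.5805
  Sd branch = 0.01025·Sd^0.27·e^(0.036·RH+0.049·T) = 0.8583 μm/a
  r_corr = 0.5805 + 0.8583 = 1.439 μm/a
zinc: f(T) = +0.038·(T−10) [T≤10 °C] = -0.4370
  Pd branch = 0.0129·Pd^0.44·e^(0.046·RH+f) = 3.136 μm/a
  Cl⁻ term: 0.0175·271.6^0.57·exp(0.008·83+0.085·-1.5) = 0.7301
  r_corr = 3.136 + 0.7301 = 3.866 μm/a
Ordering by μm/a: zinc (3.87) > copper (1.44)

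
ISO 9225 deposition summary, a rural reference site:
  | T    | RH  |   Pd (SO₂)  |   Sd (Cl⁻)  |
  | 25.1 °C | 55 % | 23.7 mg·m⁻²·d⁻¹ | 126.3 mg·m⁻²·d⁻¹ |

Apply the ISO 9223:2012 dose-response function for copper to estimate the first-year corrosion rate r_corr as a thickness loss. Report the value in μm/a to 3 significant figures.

copper: T>10 °C ⇒ hinge -0.080·(25.1−10) = -1.2080
  Pd branch = 0.0053·Pd^0.26·e^(0.059·RH+f) = 0.09255 μm/a
  Cl⁻ term: 0.01025·126.3^0.27·exp(0.036·55+0.049·25.1) = 0.9379
  r_corr = 0.09255 + 0.9379 = 1.03 μm/a

r_corr = 1.03 μm/a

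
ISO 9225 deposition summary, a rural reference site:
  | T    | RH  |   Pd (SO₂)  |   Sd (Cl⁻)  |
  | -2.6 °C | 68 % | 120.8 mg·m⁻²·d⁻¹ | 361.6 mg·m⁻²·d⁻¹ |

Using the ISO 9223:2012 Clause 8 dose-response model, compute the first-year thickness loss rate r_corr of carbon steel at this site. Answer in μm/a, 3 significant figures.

carbon steel: temperature factor f = +0.150·(-12.6) = -1.8900
  Pd branch = 1.77·Pd^0.52·e^(0.02·RH+f) = 12.6 μm/a
  Cl⁻ term: 0.102·361.6^0.62·exp(0.033·68+0.04·-2.6) = 33.43
  r_corr = 12.6 + 33.43 = 46.03 μm/a

r_corr = 46.0 μm/a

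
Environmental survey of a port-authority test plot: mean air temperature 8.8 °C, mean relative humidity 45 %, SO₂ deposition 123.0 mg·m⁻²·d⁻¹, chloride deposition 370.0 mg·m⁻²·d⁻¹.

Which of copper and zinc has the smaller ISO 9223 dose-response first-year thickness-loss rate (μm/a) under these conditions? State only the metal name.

copper: f(T) = +0.126·(T−10) [T≤10 °C] = -0.1512
  Pd branch = 0.0053·Pd^0.26·e^(0.059·RH+f) = 0.2265 μm/a
  Sd branch = 0.01025·Sd^0.27·e^(0.036·RH+0.049·T) = 0.3935 μm/a
  r_corr = 0.2265 + 0.3935 = 0.62 μm/a
zinc: temperature factor f = +0.038·(-1.2) = -0.0456
  SO₂ term: 0.0129·123.0^0.44·exp(0.046·45-0.0456) = 0.8116
  Cl⁻ term: 0.0175·370.0^0.57·exp(0.008·45+0.085·8.8) = 1.542
  r_corr = 0.8116 + 1.542 = 2.354 μm/a
Ordering by μm/a: zinc (2.35) > copper (0.62)

copper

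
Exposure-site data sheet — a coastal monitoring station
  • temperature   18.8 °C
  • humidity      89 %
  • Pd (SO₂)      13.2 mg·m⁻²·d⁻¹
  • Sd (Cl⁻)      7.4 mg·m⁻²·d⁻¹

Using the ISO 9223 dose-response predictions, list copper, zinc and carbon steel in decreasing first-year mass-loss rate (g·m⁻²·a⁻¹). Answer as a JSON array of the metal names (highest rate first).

["carbon steel", "copper", "zinc"]

copper: temperature factor f = -0.080·(8.8) = -0.7040
  sulphur-dioxide contribution → 0.9781 μm/a
  chloride contribution → 1.089 μm/a
  total first-year rate 2.067 μm/a
  mass loss = 2.067 μm/a × 8.96 g/cm³ = 18.52 g·m⁻²·a⁻¹
zinc: f(T) = -0.071·(T−10) [T>10 °C] = -0.6248
  sulphur-dioxide contribution → 1.289 μm/a
  chloride contribution → 0.5517 μm/a
  ⇒ r_corr(zinc) = 1.841 μm/a
  mass loss = 1.841 μm/a × 7.14 g/cm³ = 13.14 g·m⁻²·a⁻¹
carbon steel: temperature factor f = -0.054·(8.8) = -0.4752
  sulphur-dioxide contribution → 24.97 μm/a
  chloride contribution → 14.11 μm/a
  total first-year rate 39.08 μm/a
  mass loss = 39.08 μm/a × 7.85 g/cm³ = 306.8 g·m⁻²·a⁻¹
Ordering by g·m⁻²·a⁻¹: carbon steel (307) > copper (18.5) > zinc (13.1)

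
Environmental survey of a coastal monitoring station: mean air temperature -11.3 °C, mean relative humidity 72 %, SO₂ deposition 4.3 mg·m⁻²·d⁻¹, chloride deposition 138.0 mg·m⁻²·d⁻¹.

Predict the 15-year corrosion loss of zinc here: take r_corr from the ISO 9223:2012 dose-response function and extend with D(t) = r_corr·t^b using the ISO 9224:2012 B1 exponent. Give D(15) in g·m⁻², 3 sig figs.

D(15) = 32.1 g·m⁻²

zinc: f(T) = +0.038·(T−10) [T≤10 °C] = -0.8094
  SO₂ term: 0.0129·4.3^0.44·exp(0.046·72-0.8094) = 0.2994
  Sd branch = 0.0175·Sd^0.57·e^(0.008·RH+0.085·T) = 0.1976 μm/a
  sum: 0.2994 + 0.1976 → r_corr = 0.4969 μm/a
Power-law: D(15) = r_corr · 15^0.813
  D(15) = 0.4969 × 15^0.813 = 0.4969 × 9.04 = 4.492 μm
  Mass loss = 4.492 μm × 7.14 g/cm³ = 32.08 g·m⁻²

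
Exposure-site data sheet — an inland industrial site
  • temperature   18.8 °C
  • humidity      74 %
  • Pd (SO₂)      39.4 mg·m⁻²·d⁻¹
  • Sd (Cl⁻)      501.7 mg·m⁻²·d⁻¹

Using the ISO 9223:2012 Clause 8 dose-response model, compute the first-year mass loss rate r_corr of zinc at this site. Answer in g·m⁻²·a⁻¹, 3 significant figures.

zinc: temperature factor f = -0.071·(8.8) = -0.6248
  SO₂ term: 0.0129·39.4^0.44·exp(0.046·74-0.6248) = 1.046
  Sd branch = 0.0175·Sd^0.57·e^(0.008·RH+0.085·T) = 5.412 μm/a
  r_corr = 1.046 + 5.412 = 6.459 μm/a
Convert to mass loss: 6.459 μm/a × 7.14 g/cm³ = 46.11 g·m⁻²·a⁻¹

r_corr = 46.1 g·m⁻²·a⁻¹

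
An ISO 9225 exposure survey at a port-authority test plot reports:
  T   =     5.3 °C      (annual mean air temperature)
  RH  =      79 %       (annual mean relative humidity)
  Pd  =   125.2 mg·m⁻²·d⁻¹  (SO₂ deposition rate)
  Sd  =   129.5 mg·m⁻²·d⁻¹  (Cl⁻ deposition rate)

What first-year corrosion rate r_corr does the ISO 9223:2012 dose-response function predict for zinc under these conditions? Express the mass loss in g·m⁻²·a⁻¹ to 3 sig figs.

zinc: T≤10 °C ⇒ hinge +0.038·(5.3−10) = -0.1786
  Pd branch = 0.0129·Pd^0.44·e^(0.046·RH+f) = 3.421 μm/a
  Cl⁻ term: 0.0175·129.5^0.57·exp(0.008·79+0.085·5.3) = 0.8263
  sum: 3.421 + 0.8263 → r_corr = 4.248 μm/a
Convert to mass loss: 4.248 μm/a × 7.14 g/cm³ = 30.33 g·m⁻²·a⁻¹

r_corr = 30.3 g·m⁻²·a⁻¹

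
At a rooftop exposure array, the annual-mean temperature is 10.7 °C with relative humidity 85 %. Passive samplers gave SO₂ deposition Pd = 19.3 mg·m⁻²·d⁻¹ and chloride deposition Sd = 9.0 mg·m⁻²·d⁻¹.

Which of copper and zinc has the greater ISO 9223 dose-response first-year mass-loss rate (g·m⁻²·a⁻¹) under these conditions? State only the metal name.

copper

copper: temperature factor f = -0.080·(0.7) = -0.0560
  SO₂ term: 0.0053·19.3^0.26·exp(0.059·85-0.0560) = 1.63
  Cl⁻ term: 0.01025·9.0^0.27·exp(0.036·85+0.049·10.7) = 0.6684
  sum: 1.63 + 0.6684 → r_corr = 2.298 μm/a
  mass loss = 2.298 μm/a × 8.96 g/cm³ = 20.59 g·m⁻²·a⁻¹
zinc: T>10 °C ⇒ hinge -0.071·(10.7−10) = -0.0497
  SO₂ term: 0.0129·19.3^0.44·exp(0.046·85-0.0497) = 2.253
  Cl⁻ term: 0.0175·9.0^0.57·exp(0.008·85+0.085·10.7) = 0.3001
  r_corr = 2.253 + 0.3001 = 2.553 μm/a
  mass loss = 2.553 μm/a × 7.14 g/cm³ = 18.23 g·m⁻²·a⁻¹
Ordering by g·m⁻²·a⁻¹: copper (20.6) > zinc (18.2)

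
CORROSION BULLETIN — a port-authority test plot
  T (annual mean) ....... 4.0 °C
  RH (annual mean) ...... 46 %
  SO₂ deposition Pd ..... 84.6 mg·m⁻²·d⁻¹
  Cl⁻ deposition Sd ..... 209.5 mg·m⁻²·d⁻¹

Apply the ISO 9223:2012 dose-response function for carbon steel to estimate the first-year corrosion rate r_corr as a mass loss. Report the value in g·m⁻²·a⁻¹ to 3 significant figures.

r_corr = 260 g·m⁻²·a⁻¹

carbon steel: temperature factor f = +0.150·(-6.0) = -0.9000
  SO₂ term: 1.77·84.6^0.52·exp(0.02·46-0.9000) = 18.15
  Cl⁻ term: 0.102·209.5^0.62·exp(0.033·46+0.04·4.0) = 15.01
  sum: 18.15 + 15.01 → r_corr = 33.16 μm/a
Convert to mass loss: 33.16 μm/a × 7.85 g/cm³ = 260.3 g·m⁻²·a⁻¹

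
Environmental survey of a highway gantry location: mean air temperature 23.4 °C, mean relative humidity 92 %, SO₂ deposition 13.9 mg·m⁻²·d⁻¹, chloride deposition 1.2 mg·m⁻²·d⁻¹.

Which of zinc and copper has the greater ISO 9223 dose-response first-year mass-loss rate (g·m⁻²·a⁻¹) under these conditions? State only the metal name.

copper

zinc: f(T) = -0.071·(T−10) [T>10 °C] = -0.9514
  SO₂ term: 0.0129·13.9^0.44·exp(0.046·92-0.9514) = 1.092
  Cl⁻ term: 0.0175·1.2^0.57·exp(0.008·92+0.085·23.4) = 0.2962
  r_corr = 1.092 + 0.2962 = 1.388 μm/a
  mass loss = 1.388 μm/a × 7.14 g/cm³ = 9.913 g·m⁻²·a⁻¹
copper: T>10 °C ⇒ hinge -0.080·(23.4−10) = -1.0720
  SO₂ term: 0.0053·13.9^0.26·exp(0.059·92-1.0720) = 0.8189
  Sd branch = 0.01025·Sd^0.27·e^(0.036·RH+0.049·T) = 0.9299 μm/a
  r_corr = 0.8189 + 0.9299 = 1.749 μm/a
  mass loss = 1.749 μm/a × 8.96 g/cm³ = 15.67 g·m⁻²·a⁻¹
Ordering by g·m⁻²·a⁻¹: copper (15.7) > zinc (9.91)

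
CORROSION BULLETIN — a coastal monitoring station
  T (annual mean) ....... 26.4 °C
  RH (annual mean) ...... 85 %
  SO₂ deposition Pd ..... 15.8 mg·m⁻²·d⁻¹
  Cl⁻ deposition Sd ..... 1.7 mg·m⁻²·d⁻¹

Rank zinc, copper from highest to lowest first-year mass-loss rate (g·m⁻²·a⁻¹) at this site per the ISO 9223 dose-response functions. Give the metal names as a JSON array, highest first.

zinc: f(T) = -0.071·(T−10) [T>10 °C] = -1.1644
  sulphur-dioxide contribution → 0.6767 μm/a
  chloride contribution → 0.4408 μm/a
  total first-year rate 1.118 μm/a
  mass loss = 1.118 μm/a × 7.14 g/cm³ = 7.979 g·m⁻²·a⁻¹
copper: T>10 °C ⇒ hinge -0.080·(26.4−10) = -1.3120
  sulphur-dioxide contribution → 0.4407 μm/a
  chloride contribution → 0.9198 μm/a
  ⇒ r_corr(copper) = 1.36 μm/a
  mass loss = 1.36 μm/a × 8.96 g/cm³ = 12.19 g·m⁻²·a⁻¹
Ordering by g·m⁻²·a⁻¹: copper (12.2) > zinc (7.98)

["copper", "zinc"]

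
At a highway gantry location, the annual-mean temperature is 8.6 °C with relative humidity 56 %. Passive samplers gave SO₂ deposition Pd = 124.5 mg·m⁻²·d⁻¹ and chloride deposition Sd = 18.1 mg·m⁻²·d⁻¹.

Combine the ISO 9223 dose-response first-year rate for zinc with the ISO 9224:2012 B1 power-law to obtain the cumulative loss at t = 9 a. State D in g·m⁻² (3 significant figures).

zinc: temperature factor f = +0.038·(-1.4) = -0.0532
  SO₂ term: 0.0129·124.5^0.44·exp(0.046·56-0.0532) = 1.343
  Sd branch = 0.0175·Sd^0.57·e^(0.008·RH+0.085·T) = 0.2964 μm/a
  sum: 1.343 + 0.2964 → r_corr = 1.64 μm/a
Power-law: D(9) = r_corr · 9^0.813
  D(9) = 1.64 × 9^0.813 = 1.64 × 5.968 = 9.784 μm
  Mass loss = 9.784 μm × 7.14 g/cm³ = 69.86 g·m⁻²

D(9) = 69.9 g·m⁻²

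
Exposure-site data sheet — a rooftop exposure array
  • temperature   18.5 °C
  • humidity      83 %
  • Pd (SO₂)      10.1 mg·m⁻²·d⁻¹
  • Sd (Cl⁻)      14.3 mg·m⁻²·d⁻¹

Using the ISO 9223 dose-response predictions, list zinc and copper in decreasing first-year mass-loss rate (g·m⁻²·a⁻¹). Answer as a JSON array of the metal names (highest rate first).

zinc: f(T) = -0.071·(T−10) [T>10 °C] = -0.6035
  sulphur-dioxide contribution → 0.8882 μm/a
  chloride contribution → 0.7462 μm/a
  ⇒ r_corr(zinc) = 1.634 μm/a
  mass loss = 1.634 μm/a × 7.14 g/cm³ = 11.67 g·m⁻²·a⁻¹
copper: temperature factor f = -0.080·(8.5) = -0.6800
  sulphur-dioxide contribution → 0.6559 μm/a
  chloride contribution → 1.033 μm/a
  ⇒ r_corr(copper) = 1.689 μm/a
  mass loss = 1.689 μm/a × 8.96 g/cm³ = 15.13 g·m⁻²·a⁻¹
Ordering by g·m⁻²·a⁻¹: copper (15.1) > zinc (11.7)

["copper", "zinc"]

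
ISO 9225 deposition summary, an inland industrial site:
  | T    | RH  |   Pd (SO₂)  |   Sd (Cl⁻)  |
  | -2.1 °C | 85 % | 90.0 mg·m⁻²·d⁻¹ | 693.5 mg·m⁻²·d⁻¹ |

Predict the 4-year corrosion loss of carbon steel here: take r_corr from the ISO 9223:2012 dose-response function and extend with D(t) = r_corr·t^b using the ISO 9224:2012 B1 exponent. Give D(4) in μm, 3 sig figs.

D(4) = 219 μm

carbon steel: T≤10 °C ⇒ hinge +0.150·(-2.1−10) = -1.8150
  SO₂ term: 1.77·90.0^0.52·exp(0.02·85-1.8150) = 16.38
  Sd branch = 0.102·Sd^0.62·e^(0.033·RH+0.04·T) = 89.49 μm/a
  r_corr = 16.38 + 89.49 = 105.9 μm/a
ISO 9224: D(t) = r_corr · t^b with b = 0.523 (carbon steel, B1)
  D(4) = 105.9 × 4^0.523 = 105.9 × 2.065 = 218.6 μm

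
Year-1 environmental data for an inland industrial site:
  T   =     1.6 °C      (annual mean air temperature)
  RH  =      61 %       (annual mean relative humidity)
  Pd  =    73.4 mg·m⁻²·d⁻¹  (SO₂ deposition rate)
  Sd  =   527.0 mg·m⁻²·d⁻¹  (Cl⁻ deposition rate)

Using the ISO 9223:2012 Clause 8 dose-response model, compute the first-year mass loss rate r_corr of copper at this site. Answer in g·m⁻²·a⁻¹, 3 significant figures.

copper: temperature factor f = +0.126·(-8.4) = -1.0584
  Pd branch = 0.0053·Pd^0.26·e^(0.059·RH+f) = 0.2055 μm/a
  Cl⁻ term: 0.01025·527.0^0.27·exp(0.036·61+0.049·1.6) = 0.5412
  sum: 0.2055 + 0.5412 → r_corr = 0.7467 μm/a
Convert to mass loss: 0.7467 μm/a × 8.96 g/cm³ = 6.69 g·m⁻²·a⁻¹

r_corr = 6.69 g·m⁻²·a⁻¹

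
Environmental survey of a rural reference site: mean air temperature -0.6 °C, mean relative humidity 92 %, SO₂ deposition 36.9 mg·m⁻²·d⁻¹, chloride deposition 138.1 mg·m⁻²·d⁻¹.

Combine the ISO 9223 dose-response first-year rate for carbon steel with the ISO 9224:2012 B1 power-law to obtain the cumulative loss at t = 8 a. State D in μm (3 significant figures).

D(8) = 175 μm

carbon steel: temperature factor f = +0.150·(-10.6) = -1.5900
  sulphur-dioxide contribution → 14.84 μm/a
  chloride contribution → 44.02 μm/a
  total first-year rate 58.86 μm/a
ISO 9224: D(t) = r_corr · t^b with b = 0.523 (carbon steel, B1)
  D(8) = 58.86 × 8^0.523 = 58.86 × 2.967 = 174.6 μm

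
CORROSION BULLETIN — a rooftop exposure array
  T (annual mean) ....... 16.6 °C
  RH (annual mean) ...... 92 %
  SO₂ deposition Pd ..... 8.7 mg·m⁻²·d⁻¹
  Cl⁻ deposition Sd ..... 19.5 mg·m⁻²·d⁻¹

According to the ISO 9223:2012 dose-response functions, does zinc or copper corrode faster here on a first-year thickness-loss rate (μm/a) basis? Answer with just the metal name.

copper

zinc: temperature factor f = -0.071·(6.6) = -0.4686
  Pd branch = 0.0129·Pd^0.44·e^(0.046·RH+f) = 1.44 μm/a
  Sd branch = 0.0175·Sd^0.57·e^(0.008·RH+0.085·T) = 0.8143 μm/a
  sum: 1.44 + 0.8143 → r_corr = 2.254 μm/a
copper: T>10 °C ⇒ hinge -0.080·(16.6−10) = -0.5280
  Pd branch = 0.0053·Pd^0.26·e^(0.059·RH+f) = 1.249 μm/a
  Cl⁻ term: 0.01025·19.5^0.27·exp(0.036·92+0.049·16.6) = 1.415
  r_corr = 1.249 + 1.415 = 2.664 μm/a
Ordering by μm/a: copper (2.66) > zinc (2.25)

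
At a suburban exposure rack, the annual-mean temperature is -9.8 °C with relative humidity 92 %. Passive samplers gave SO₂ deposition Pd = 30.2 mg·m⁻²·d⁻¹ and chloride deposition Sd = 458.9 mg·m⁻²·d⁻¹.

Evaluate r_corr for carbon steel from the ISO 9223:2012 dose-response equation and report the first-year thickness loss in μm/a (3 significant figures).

r_corr = 67.5 μm/a

carbon steel: f(T) = +0.150·(T−10) [T≤10 °C] = -2.9700
  sulphur-dioxide contribution → 3.364 μm/a
  chloride contribution → 64.14 μm/a
  total first-year rate 67.51 μm/a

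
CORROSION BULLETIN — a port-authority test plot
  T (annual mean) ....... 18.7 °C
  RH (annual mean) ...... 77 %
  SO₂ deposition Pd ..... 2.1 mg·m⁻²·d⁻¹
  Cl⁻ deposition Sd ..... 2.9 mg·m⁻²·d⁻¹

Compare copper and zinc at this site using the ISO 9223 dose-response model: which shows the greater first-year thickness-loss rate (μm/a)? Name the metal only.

copper

copper: temperature factor f = -0.080·(8.7) = -0.6960
  SO₂ term: 0.0053·2.1^0.26·exp(0.059·77-0.6960) = 0.3012
  Sd branch = 0.01025·Sd^0.27·e^(0.036·RH+0.049·T) = 0.5462 μm/a
  sum: 0.3012 + 0.5462 → r_corr = 0.8474 μm/a
zinc: f(T) = -0.071·(T−10) [T>10 °C] = -0.6177
  SO₂ term: 0.0129·2.1^0.44·exp(0.046·77-0.6177) = 0.3329
  Sd branch = 0.0175·Sd^0.57·e^(0.008·RH+0.085·T) = 0.2914 μm/a
  r_corr = 0.3329 + 0.2914 = 0.6243 μm/a
Ordering by μm/a: copper (0.847) > zinc (0.624)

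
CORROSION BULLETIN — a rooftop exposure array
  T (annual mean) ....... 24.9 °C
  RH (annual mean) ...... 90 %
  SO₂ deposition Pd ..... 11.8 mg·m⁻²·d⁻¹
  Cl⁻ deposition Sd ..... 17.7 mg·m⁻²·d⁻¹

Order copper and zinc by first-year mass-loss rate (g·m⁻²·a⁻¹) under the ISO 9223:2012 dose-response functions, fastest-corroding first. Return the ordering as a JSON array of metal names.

copper: T>10 °C ⇒ hinge -0.080·(24.9−10) = -1.1920
  Pd branch = 0.0053·Pd^0.26·e^(0.059·RH+f) = 0.6186 μm/a
  Sd branch = 0.01025·Sd^0.27·e^(0.036·RH+0.049·T) = 1.926 μm/a
  sum: 0.6186 + 1.926 → r_corr = 2.545 μm/a
  mass loss = 2.545 μm/a × 8.96 g/cm³ = 22.8 g·m⁻²·a⁻¹
zinc: f(T) = -0.071·(T−10) [T>10 °C] = -1.0579
  SO₂ term: 0.0129·11.8^0.44·exp(0.046·90-1.0579) = 0.8332
  Sd branch = 0.0175·Sd^0.57·e^(0.008·RH+0.085·T) = 1.536 μm/a
  r_corr = 0.8332 + 1.536 = 2.369 μm/a
  mass loss = 2.369 μm/a × 7.14 g/cm³ = 16.91 g·m⁻²·a⁻¹
Ordering by g·m⁻²·a⁻¹: copper (22.8) > zinc (16.9)

["copper", "zinc"]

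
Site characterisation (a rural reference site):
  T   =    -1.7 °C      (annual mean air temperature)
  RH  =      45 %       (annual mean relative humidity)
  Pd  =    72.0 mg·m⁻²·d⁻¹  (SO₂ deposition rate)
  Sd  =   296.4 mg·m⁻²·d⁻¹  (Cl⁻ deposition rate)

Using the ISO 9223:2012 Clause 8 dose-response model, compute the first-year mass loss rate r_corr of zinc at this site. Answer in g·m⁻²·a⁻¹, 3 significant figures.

zinc: T≤10 °C ⇒ hinge +0.038·(-1.7−10) = -0.4446
  sulphur-dioxide contribution → 0.4302 μm/a
  chloride contribution → 0.5567 μm/a
  total first-year rate 0.9869 μm/a
Convert to mass loss: 0.9869 μm/a × 7.14 g/cm³ = 7.047 g·m⁻²·a⁻¹

r_corr = 7.05 g·m⁻²·a⁻¹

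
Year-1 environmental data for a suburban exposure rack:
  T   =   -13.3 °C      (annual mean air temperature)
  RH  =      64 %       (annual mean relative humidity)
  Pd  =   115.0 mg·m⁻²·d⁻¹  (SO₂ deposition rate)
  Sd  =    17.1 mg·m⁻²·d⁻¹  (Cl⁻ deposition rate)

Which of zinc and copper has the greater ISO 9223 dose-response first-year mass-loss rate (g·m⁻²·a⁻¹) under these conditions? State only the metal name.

zinc: temperature factor f = +0.038·(-23.3) = -0.8854
  Pd branch = 0.0129·Pd^0.44·e^(0.046·RH+f) = 0.8153 μm/a
  Sd branch = 0.0175·Sd^0.57·e^(0.008·RH+0.085·T) = 0.04756 μm/a
  r_corr = 0.8153 + 0.04756 = 0.8629 μm/a
  mass loss = 0.8629 μm/a × 7.14 g/cm³ = 6.161 g·m⁻²·a⁻¹
copper: T≤10 °C ⇒ hinge +0.126·(-13.3−10) = -2.9358
  SO₂ term: 0.0053·115.0^0.26·exp(0.059·64-2.9358) = 0.04216
  Sd branch = 0.01025·Sd^0.27·e^(0.036·RH+0.049·T) = 0.1151 μm/a
  sum: 0.04216 + 0.1151 → r_corr = 0.1573 μm/a
  mass loss = 0.1573 μm/a × 8.96 g/cm³ = 1.409 g·m⁻²·a⁻¹
Ordering by g·m⁻²·a⁻¹: zinc (6.16) > copper (1.41)

zinc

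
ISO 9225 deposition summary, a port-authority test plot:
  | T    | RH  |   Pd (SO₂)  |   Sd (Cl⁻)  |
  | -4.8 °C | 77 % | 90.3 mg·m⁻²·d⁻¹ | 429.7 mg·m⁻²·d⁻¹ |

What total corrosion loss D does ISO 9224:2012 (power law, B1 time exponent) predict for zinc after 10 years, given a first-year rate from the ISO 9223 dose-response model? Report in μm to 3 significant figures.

zinc: f(T) = +0.038·(T−10) [T≤10 °C] = -0.5624
  Pd branch = 0.0129·Pd^0.44·e^(0.046·RH+f) = 1.841 μm/a
  Sd branch = 0.0175·Sd^0.57·e^(0.008·RH+0.085·T) = 0.6828 μm/a
  r_corr = 1.841 + 0.6828 = 2.524 μm/a
ISO 9224: D(t) = r_corr · t^b with b = 0.813 (zinc, B1)
  D(10) = 2.524 × 10^0.813 = 2.524 × 6.501 = 16.41 μm

D(10) = 16.4 μm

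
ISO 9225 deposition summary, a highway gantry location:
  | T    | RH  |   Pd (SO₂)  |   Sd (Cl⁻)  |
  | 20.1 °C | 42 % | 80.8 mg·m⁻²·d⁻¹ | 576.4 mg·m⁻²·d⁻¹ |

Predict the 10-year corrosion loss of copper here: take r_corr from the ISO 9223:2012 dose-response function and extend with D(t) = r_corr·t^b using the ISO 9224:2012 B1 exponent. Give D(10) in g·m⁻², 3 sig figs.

copper: T>10 °C ⇒ hinge -0.080·(20.1−10) = -0.8080
  sulphur-dioxide contribution → 0.0882 μm/a
  chloride contribution → 0.6926 μm/a
  total first-year rate 0.7808 μm/a
Long-term exponent b (ISO 9224 Table 2, B1) = 0.667
  D(10) = 0.7808 × 10^0.667 = 0.7808 × 4.645 = 3.627 μm
  Mass loss = 3.627 μm × 8.96 g/cm³ = 32.5 g·m⁻²

D(10) = 32.5 g·m⁻²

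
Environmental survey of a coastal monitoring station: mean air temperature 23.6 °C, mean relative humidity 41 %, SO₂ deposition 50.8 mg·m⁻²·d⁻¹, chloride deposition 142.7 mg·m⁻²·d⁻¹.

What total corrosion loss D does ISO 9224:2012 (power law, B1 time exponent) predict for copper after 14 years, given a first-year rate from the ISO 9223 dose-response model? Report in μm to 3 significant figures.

D(14) = 3.49 μm

copper: f(T) = -0.080·(T−10) [T>10 °C] = -1.0880
  Pd branch = 0.0053·Pd^0.26·e^(0.059·RH+f) = 0.0557 μm/a
  Sd branch = 0.01025·Sd^0.27·e^(0.036·RH+0.049·T) = 0.5441 μm/a
  sum: 0.0557 + 0.5441 → r_corr = 0.5998 μm/a
Long-term exponent b (ISO 9224 Table 2, B1) = 0.667
  D(14) = 0.5998 × 14^0.667 = 0.5998 × 5.814 = 3.487 μm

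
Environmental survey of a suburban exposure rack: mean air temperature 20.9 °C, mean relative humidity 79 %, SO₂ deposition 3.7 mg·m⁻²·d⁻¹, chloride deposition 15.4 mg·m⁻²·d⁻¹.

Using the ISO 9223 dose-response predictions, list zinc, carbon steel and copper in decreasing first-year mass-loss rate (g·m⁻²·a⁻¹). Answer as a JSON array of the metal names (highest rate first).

zinc: f(T) = -0.071·(T−10) [T>10 °C] = -0.7739
  SO₂ term: 0.0129·3.7^0.44·exp(0.046·79-0.7739) = 0.4006
  Sd branch = 0.0175·Sd^0.57·e^(0.008·RH+0.085·T) = 0.9245 μm/a
  sum: 0.4006 + 0.9245 → r_corr = 1.325 μm/a
  mass loss = 1.325 μm/a × 7.14 g/cm³ = 9.462 g·m⁻²·a⁻¹
carbon steel: T>10 °C ⇒ hinge -0.054·(20.9−10) = -0.5886
  Pd branch = 1.77·Pd^0.52·e^(0.02·RH+f) = 9.419 μm/a
  Cl⁻ term: 0.102·15.4^0.62·exp(0.033·79+0.04·20.9) = 17.38
  sum: 9.419 + 17.38 → r_corr = 26.8 μm/a
  mass loss = 26.8 μm/a × 7.85 g/cm³ = 210.4 g·m⁻²·a⁻¹
copper: f(T) = -0.080·(T−10) [T>10 °C] = -0.8720
  SO₂ term: 0.0053·3.7^0.26·exp(0.059·79-0.8720) = 0.3293
  Sd branch = 0.01025·Sd^0.27·e^(0.036·RH+0.049·T) = 1.026 μm/a
  sum: 0.3293 + 1.026 → r_corr = 1.356 μm/a
  mass loss = 1.356 μm/a × 8.96 g/cm³ = 12.15 g·m⁻²·a⁻¹
Ordering by g·m⁻²·a⁻¹: carbon steel (210) > copper (12.1) > zinc (9.46)

["carbon steel", "copper", "zinc"]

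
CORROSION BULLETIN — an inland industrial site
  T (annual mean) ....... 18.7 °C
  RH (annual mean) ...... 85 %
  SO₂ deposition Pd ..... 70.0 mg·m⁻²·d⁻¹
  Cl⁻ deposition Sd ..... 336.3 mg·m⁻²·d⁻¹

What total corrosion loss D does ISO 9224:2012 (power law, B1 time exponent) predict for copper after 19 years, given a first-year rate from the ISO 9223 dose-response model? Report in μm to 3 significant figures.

copper: temperature factor f = -0.080·(8.7) = -0.6960
  sulphur-dioxide contribution → 1.201 μm/a
  chloride contribution → 2.629 μm/a
  ⇒ r_corr(copper) = 3.831 μm/a
Long-term exponent b (ISO 9224 Table 2, B1) = 0.667
  D(19) = 3.831 × 19^0.667 = 3.831 × 7.127 = 27.3 μm

D(19) = 27.3 μm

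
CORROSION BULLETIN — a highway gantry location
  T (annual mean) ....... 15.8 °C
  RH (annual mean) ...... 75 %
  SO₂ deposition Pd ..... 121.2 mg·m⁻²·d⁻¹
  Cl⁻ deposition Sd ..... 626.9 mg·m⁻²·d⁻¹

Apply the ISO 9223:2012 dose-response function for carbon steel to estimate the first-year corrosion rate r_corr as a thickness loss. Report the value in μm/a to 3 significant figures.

r_corr = 194 μm/a

carbon steel: f(T) = -0.054·(T−10) [T>10 °C] = -0.3132
  Pd branch = 1.77·Pd^0.52·e^(0.02·RH+f) = 70.28 μm/a
  Cl⁻ term: 0.102·626.9^0.62·exp(0.033·75+0.04·15.8) = 123.7
  r_corr = 70.28 + 123.7 = 193.9 μm/a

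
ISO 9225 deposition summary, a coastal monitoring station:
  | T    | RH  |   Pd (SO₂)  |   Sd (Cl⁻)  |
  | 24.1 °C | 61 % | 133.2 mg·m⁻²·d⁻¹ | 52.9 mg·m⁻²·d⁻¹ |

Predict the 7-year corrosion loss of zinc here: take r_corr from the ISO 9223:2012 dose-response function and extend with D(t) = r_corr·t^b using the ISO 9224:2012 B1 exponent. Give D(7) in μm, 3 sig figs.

zinc: T>10 °C ⇒ hinge -0.071·(24.1−10) = -1.0011
  SO₂ term: 0.0129·133.2^0.44·exp(0.046·61-1.0011) = 0.6749
  Sd branch = 0.0175·Sd^0.57·e^(0.008·RH+0.085·T) = 2.123 μm/a
  sum: 0.6749 + 2.123 → r_corr = 2.798 μm/a
Long-term exponent b (ISO 9224 Table 2, B1) = 0.813
  D(7) = 2.798 × 7^0.813 = 2.798 × 4.865 = 13.61 μm

D(7) = 13.6 μm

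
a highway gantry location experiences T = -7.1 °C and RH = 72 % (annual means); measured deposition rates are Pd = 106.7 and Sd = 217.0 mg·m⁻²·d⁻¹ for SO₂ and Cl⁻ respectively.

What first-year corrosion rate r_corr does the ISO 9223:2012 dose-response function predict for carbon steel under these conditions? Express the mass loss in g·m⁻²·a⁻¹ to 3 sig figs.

r_corr = 233 g·m⁻²·a⁻¹

carbon steel: T≤10 °C ⇒ hinge +0.150·(-7.1−10) = -2.5650
  SO₂ term: 1.77·106.7^0.52·exp(0.02·72-2.5650) = 6.517
  Cl⁻ term: 0.102·217.0^0.62·exp(0.033·72+0.04·-7.1) = 23.21
  r_corr = 6.517 + 23.21 = 29.73 μm/a
Convert to mass loss: 29.73 μm/a × 7.85 g/cm³ = 233.4 g·m⁻²·a⁻¹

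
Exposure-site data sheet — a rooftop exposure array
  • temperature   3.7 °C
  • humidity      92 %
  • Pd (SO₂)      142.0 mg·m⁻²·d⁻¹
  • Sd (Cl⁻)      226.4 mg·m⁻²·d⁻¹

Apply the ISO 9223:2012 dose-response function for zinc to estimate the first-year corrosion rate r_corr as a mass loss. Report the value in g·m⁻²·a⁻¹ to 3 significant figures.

zinc: temperature factor f = +0.038·(-6.3) = -0.2394
  Pd branch = 0.0129·Pd^0.44·e^(0.046·RH+f) = 6.188 μm/a
  Cl⁻ term: 0.0175·226.4^0.57·exp(0.008·92+0.085·3.7) = 1.1
  r_corr = 6.188 + 1.1 = 7.289 μm/a
Convert to mass loss: 7.289 μm/a × 7.14 g/cm³ = 52.04 g·m⁻²·a⁻¹

r_corr = 52.0 g·m⁻²·a⁻¹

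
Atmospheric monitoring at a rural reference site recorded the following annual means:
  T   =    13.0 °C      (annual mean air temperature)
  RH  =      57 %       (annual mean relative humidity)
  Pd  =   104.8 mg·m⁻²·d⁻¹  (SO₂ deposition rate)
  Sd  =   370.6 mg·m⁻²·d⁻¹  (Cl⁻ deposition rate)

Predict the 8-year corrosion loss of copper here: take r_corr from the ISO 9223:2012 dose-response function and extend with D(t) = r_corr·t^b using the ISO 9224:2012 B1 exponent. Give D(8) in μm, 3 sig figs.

D(8) = 4.60 μm

copper: temperature factor f = -0.080·(3.0) = -0.2400
  SO₂ term: 0.0053·104.8^0.26·exp(0.059·57-0.2400) = 0.4035
  Cl⁻ term: 0.01025·370.6^0.27·exp(0.036·57+0.049·13.0) = 0.745
  sum: 0.4035 + 0.745 → r_corr = 1.149 μm/a
Power-law: D(8) = r_corr · 8^0.667
  D(8) = 1.149 × 8^0.667 = 1.149 × 4.003 = 4.597 μm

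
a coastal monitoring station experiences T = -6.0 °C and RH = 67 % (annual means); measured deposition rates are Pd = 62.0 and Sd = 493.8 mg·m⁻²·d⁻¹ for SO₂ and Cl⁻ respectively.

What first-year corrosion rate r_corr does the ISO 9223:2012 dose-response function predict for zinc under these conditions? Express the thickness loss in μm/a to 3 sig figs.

r_corr = 1.56 μm/a

zinc: f(T) = +0.038·(T−10) [T≤10 °C] = -0.6080
  SO₂ term: 0.0129·62.0^0.44·exp(0.046·67-0.6080) = 0.9412
  Cl⁻ term: 0.0175·493.8^0.57·exp(0.008·67+0.085·-6.0) = 0.6161
  r_corr = 0.9412 + 0.6161 = 1.557 μm/a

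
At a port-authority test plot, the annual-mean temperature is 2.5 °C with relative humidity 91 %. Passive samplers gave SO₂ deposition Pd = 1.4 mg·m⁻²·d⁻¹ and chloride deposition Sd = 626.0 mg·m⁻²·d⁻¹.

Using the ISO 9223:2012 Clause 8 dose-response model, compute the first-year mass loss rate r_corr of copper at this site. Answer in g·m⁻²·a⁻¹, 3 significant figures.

copper: T≤10 °C ⇒ hinge +0.126·(2.5−10) = -0.9450
  Pd branch = 0.0053·Pd^0.26·e^(0.059·RH+f) = 0.4826 μm/a
  Cl⁻ term: 0.01025·626.0^0.27·exp(0.036·91+0.049·2.5) = 1.745
  sum: 0.4826 + 1.745 → r_corr = 2.227 μm/a
Convert to mass loss: 2.227 μm/a × 8.96 g/cm³ = 19.96 g·m⁻²·a⁻¹

r_corr = 20.0 g·m⁻²·a⁻¹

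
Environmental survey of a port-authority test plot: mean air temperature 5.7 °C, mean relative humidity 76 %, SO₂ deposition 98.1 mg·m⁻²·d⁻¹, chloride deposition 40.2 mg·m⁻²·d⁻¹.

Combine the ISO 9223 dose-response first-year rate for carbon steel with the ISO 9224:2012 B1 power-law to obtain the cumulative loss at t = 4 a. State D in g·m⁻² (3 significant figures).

D(4) = 999 g·m⁻²

carbon steel: f(T) = +0.150·(T−10) [T≤10 °C] = -0.6450
  SO₂ term: 1.77·98.1^0.52·exp(0.02·76-0.6450) = 46.09
  Sd branch = 0.102·Sd^0.62·e^(0.033·RH+0.04·T) = 15.54 μm/a
  sum: 46.09 + 15.54 → r_corr = 61.63 μm/a
ISO 9224: D(t) = r_corr · t^b with b = 0.523 (carbon steel, B1)
  D(4) = 61.63 × 4^0.523 = 61.63 × 2.065 = 127.3 μm
  Mass loss = 127.3 μm × 7.85 g/cm³ = 999 g·m⁻²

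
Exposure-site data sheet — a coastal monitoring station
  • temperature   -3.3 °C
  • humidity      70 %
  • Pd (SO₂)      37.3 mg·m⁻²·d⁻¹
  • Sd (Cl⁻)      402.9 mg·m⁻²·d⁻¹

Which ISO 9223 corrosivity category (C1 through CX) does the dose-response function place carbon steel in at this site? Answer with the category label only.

carbon steel: f(T) = +0.150·(T−10) [T≤10 °C] = -1.9950
  sulphur-dioxide contribution → 6.41 μm/a
  chloride contribution → 37.13 μm/a
  total first-year rate 43.54 μm/a
Category bounds: 25…50 μm/a bracket r_corr ⇒ C3

C3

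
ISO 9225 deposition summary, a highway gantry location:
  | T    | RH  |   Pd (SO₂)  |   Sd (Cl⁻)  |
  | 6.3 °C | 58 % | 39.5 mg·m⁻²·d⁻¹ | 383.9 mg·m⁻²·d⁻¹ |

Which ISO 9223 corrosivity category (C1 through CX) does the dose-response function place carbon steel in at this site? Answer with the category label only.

C4

carbon steel: T≤10 °C ⇒ hinge +0.150·(6.3−10) = -0.5550
  Pd branch = 1.77·Pd^0.52·e^(0.02·RH+f) = 21.93 μm/a
  Sd branch = 0.102·Sd^0.62·e^(0.033·RH+0.04·T) = 35.6 μm/a
  r_corr = 21.93 + 35.6 = 57.53 μm/a
Category bounds: 50…80 μm/a bracket r_corr ⇒ C4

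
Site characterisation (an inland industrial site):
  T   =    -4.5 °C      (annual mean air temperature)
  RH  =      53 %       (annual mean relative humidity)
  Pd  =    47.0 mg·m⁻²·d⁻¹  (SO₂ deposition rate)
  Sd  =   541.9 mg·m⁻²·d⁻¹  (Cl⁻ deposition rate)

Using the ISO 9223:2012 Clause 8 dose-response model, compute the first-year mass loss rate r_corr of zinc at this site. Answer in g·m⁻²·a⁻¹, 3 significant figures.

r_corr = 8.02 g·m⁻²·a⁻¹

zinc: f(T) = +0.038·(T−10) [T≤10 °C] = -0.5510
  SO₂ term: 0.0129·47.0^0.44·exp(0.046·53-0.5510) = 0.4633
  Cl⁻ term: 0.0175·541.9^0.57·exp(0.008·53+0.085·-4.5) = 0.6598
  sum: 0.4633 + 0.6598 → r_corr = 1.123 μm/a
Convert to mass loss: 1.123 μm/a × 7.14 g/cm³ = 8.018 g·m⁻²·a⁻¹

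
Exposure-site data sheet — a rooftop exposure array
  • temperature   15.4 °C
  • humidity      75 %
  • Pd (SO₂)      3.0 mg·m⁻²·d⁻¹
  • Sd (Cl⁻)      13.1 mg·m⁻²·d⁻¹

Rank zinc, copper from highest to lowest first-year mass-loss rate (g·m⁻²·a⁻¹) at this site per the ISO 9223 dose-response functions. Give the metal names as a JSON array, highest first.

["copper", "zinc"]

zinc: f(T) = -0.071·(T−10) [T>10 °C] = -0.3834
  SO₂ term: 0.0129·3.0^0.44·exp(0.046·75-0.3834) = 0.4491
  Sd branch = 0.0175·Sd^0.57·e^(0.008·RH+0.085·T) = 0.5116 μm/a
  sum: 0.4491 + 0.5116 → r_corr = 0.9607 μm/a
  mass loss = 0.9607 μm/a × 7.14 g/cm³ = 6.859 g·m⁻²·a⁻¹
copper: f(T) = -0.080·(T−10) [T>10 °C] = -0.4320
  Pd branch = 0.0053·Pd^0.26·e^(0.059·RH+f) = 0.3824 μm/a
  Cl⁻ term: 0.01025·13.1^0.27·exp(0.036·75+0.049·15.4) = 0.6497
  sum: 0.3824 + 0.6497 → r_corr = 1.032 μm/a
  mass loss = 1.032 μm/a × 8.96 g/cm³ = 9.247 g·m⁻²·a⁻¹
Ordering by g·m⁻²·a⁻¹: copper (9.25) > zinc (6.86)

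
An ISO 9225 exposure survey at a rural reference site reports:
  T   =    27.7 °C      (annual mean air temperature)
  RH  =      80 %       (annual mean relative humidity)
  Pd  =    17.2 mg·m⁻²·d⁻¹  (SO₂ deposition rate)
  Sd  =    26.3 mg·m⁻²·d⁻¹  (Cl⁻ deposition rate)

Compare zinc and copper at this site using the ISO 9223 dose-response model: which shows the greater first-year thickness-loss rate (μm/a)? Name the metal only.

zinc: f(T) = -0.071·(T−10) [T>10 °C] = -1.2567
  sulphur-dioxide contribution → 0.5089 μm/a
  chloride contribution → 2.254 μm/a
  ⇒ r_corr(zinc) = 2.763 μm/a
copper: temperature factor f = -0.080·(17.7) = -1.4160
  sulphur-dioxide contribution → 0.3023 μm/a
  chloride contribution → 1.715 μm/a
  ⇒ r_corr(copper) = 2.018 μm/a
Ordering by μm/a: zinc (2.76) > copper (2.02)

zinc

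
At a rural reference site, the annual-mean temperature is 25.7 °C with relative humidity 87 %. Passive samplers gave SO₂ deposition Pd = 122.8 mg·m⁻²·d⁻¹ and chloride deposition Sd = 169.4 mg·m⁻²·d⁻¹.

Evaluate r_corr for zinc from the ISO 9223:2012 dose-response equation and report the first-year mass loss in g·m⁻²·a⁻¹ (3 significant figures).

zinc: f(T) = -0.071·(T−10) [T>10 °C] = -1.1147
  Pd branch = 0.0129·Pd^0.44·e^(0.046·RH+f) = 1.922 μm/a
  Cl⁻ term: 0.0175·169.4^0.57·exp(0.008·87+0.085·25.7) = 5.814
  r_corr = 1.922 + 5.814 = 7.736 μm/a
Convert to mass loss: 7.736 μm/a × 7.14 g/cm³ = 55.24 g·m⁻²·a⁻¹

r_corr = 55.2 g·m⁻²·a⁻¹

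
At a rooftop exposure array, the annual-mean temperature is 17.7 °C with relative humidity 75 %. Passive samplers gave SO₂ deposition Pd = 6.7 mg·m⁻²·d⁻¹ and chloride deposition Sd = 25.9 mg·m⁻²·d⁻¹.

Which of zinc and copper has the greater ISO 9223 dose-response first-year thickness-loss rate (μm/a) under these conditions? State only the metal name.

zinc: temperature factor f = -0.071·(7.7) = -0.5467
  SO₂ term: 0.0129·6.7^0.44·exp(0.046·75-0.5467) = 0.5432
  Cl⁻ term: 0.0175·25.9^0.57·exp(0.008·75+0.085·17.7) = 0.9175
  sum: 0.5432 + 0.9175 → r_corr = 1.461 μm/a
copper: temperature factor f = -0.080·(7.7) = -0.6160
  Pd branch = 0.0053·Pd^0.26·e^(0.059·RH+f) = 0.392 μm/a
  Sd branch = 0.01025·Sd^0.27·e^(0.036·RH+0.049·T) = 0.8741 μm/a
  r_corr = 0.392 + 0.8741 = 1.266 μm/a
Ordering by μm/a: zinc (1.46) > copper (1.27)

zinc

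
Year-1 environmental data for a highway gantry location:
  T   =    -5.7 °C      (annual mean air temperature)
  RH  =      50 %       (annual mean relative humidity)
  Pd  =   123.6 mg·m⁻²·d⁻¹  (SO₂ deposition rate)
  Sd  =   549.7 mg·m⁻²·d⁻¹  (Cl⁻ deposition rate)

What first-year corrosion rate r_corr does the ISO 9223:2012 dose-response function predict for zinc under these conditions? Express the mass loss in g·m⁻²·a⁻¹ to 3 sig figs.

zinc: temperature factor f = +0.038·(-15.7) = -0.5966
  SO₂ term: 0.0129·123.6^0.44·exp(0.046·50-0.5966) = 0.59
  Cl⁻ term: 0.0175·549.7^0.57·exp(0.008·50+0.085·-5.7) = 0.5864
  sum: 0.59 + 0.5864 → r_corr = 1.176 μm/a
Convert to mass loss: 1.176 μm/a × 7.14 g/cm³ = 8.4 g·m⁻²·a⁻¹

r_corr = 8.40 g·m⁻²·a⁻¹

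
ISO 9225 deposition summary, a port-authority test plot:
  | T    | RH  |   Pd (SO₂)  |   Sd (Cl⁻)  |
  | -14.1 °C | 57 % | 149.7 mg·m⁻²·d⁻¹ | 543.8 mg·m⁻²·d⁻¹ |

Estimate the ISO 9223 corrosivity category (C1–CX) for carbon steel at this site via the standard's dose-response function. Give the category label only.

carbon steel: f(T) = +0.150·(T−10) [T≤10 °C] = -3.6150
  SO₂ term: 1.77·149.7^0.52·exp(0.02·57-3.6150) = 2.015
  Sd branch = 0.102·Sd^0.62·e^(0.033·RH+0.04·T) = 18.9 μm/a
  sum: 2.015 + 18.9 → r_corr = 20.92 μm/a
20.9 μm/a falls in (1.3, 25] for carbon steel → category C2

C2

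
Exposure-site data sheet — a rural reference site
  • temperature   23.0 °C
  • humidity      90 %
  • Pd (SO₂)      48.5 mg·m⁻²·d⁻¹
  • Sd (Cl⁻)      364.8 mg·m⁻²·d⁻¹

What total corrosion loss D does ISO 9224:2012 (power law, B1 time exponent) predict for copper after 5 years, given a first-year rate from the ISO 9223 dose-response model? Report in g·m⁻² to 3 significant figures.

copper: temperature factor f = -0.080·(13.0) = -1.0400
  SO₂ term: 0.0053·48.5^0.26·exp(0.059·90-1.0400) = 1.04
  Cl⁻ term: 0.01025·364.8^0.27·exp(0.036·90+0.049·23.0) = 3.972
  sum: 1.04 + 3.972 → r_corr = 5.012 μm/a
Power-law: D(5) = r_corr · 5^0.667
  D(5) = 5.012 × 5^0.667 = 5.012 × 2.926 = 14.66 μm
  Mass loss = 14.66 μm × 8.96 g/cm³ = 131.4 g·m⁻²

D(5) = 131 g·m⁻²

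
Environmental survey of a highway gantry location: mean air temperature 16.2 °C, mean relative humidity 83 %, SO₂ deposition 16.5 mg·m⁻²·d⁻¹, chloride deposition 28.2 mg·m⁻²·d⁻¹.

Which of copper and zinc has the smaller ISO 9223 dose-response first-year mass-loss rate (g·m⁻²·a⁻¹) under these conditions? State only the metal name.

copper: temperature factor f = -0.080·(6.2) = -0.4960
  SO₂ term: 0.0053·16.5^0.26·exp(0.059·83-0.4960) = 0.8957
  Cl⁻ term: 0.01025·28.2^0.27·exp(0.036·83+0.049·16.2) = 1.108
  r_corr = 0.8957 + 1.108 = 2.004 μm/a
  mass loss = 2.004 μm/a × 8.96 g/cm³ = 17.96 g·m⁻²·a⁻¹
zinc: temperature factor f = -0.071·(6.2) = -0.4402
  Pd branch = 0.0129·Pd^0.44·e^(0.046·RH+f) = 1.298 μm/a
  Sd branch = 0.0175·Sd^0.57·e^(0.008·RH+0.085·T) = 0.9038 μm/a
  sum: 1.298 + 0.9038 → r_corr = 2.202 μm/a
  mass loss = 2.202 μm/a × 7.14 g/cm³ = 15.72 g·m⁻²·a⁻¹
Ordering by g·m⁻²·a⁻¹: copper (18) > zinc (15.7)

zinc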